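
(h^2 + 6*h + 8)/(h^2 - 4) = (h + 4)/(h - 2)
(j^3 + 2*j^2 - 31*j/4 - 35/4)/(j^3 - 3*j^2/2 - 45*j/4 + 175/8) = 2*(j + 1)/(2*j - 5)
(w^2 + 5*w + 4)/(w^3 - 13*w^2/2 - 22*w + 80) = 2*(w + 1)/(2*w^2 - 21*w + 40)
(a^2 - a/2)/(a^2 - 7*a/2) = (2*a - 1)/(2*a - 7)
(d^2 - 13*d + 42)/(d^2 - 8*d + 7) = (d - 6)/(d - 1)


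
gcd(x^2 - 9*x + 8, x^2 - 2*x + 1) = x - 1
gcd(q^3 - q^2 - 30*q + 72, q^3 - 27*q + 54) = q^2 + 3*q - 18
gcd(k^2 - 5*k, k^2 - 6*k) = k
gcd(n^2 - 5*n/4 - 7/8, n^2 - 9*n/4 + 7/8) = n - 7/4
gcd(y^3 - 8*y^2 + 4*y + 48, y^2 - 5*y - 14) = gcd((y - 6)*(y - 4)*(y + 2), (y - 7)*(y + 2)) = y + 2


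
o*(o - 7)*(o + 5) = o^3 - 2*o^2 - 35*o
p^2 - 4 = (p - 2)*(p + 2)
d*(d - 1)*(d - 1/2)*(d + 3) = d^4 + 3*d^3/2 - 4*d^2 + 3*d/2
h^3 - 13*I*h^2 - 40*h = h*(h - 8*I)*(h - 5*I)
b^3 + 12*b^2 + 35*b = b*(b + 5)*(b + 7)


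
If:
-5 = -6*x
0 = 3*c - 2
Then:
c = 2/3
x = 5/6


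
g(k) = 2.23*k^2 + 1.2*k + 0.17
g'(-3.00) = -12.18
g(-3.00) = 16.64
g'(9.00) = 41.34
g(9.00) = 191.60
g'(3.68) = 17.61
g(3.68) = 34.79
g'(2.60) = 12.80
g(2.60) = 18.36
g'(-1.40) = -5.04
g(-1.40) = 2.86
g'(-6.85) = -29.35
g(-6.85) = 96.59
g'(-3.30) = -13.52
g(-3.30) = 20.49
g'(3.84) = 18.33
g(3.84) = 37.66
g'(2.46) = 12.17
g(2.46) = 16.62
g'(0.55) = 3.65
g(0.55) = 1.50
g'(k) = 4.46*k + 1.2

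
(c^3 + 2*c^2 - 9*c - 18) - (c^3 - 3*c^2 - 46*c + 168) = 5*c^2 + 37*c - 186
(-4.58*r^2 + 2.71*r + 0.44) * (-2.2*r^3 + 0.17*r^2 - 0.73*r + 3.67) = 10.076*r^5 - 6.7406*r^4 + 2.8361*r^3 - 18.7121*r^2 + 9.6245*r + 1.6148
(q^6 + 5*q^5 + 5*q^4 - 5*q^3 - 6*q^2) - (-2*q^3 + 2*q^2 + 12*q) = q^6 + 5*q^5 + 5*q^4 - 3*q^3 - 8*q^2 - 12*q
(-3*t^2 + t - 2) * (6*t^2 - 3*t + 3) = -18*t^4 + 15*t^3 - 24*t^2 + 9*t - 6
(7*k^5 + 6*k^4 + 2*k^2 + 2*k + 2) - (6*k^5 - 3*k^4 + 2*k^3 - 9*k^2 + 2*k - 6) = k^5 + 9*k^4 - 2*k^3 + 11*k^2 + 8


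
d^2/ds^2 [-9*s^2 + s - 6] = -18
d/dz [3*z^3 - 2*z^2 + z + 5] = 9*z^2 - 4*z + 1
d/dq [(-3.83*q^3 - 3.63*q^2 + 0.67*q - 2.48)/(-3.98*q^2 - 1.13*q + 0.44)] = (15.2434*q^4 + 8.6558*q^3 + 1.7129*q^2 - 22.9352*q - 2.5076)/(15.8404*q^4 + 8.9948*q^3 - 2.2255*q^2 - 0.9944*q + 0.1936)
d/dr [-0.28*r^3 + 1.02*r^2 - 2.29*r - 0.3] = -0.84*r^2 + 2.04*r - 2.29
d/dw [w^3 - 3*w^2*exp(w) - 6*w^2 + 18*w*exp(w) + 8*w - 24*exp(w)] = -3*w^2*exp(w) + 3*w^2 + 12*w*exp(w) - 12*w - 6*exp(w) + 8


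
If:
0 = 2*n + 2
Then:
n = -1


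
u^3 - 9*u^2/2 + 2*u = u*(u - 4)*(u - 1/2)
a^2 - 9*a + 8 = (a - 8)*(a - 1)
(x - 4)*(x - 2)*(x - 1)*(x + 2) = x^4 - 5*x^3 + 20*x - 16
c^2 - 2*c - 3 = (c - 3)*(c + 1)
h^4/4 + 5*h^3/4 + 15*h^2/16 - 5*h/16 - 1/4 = (h/4 + 1)*(h - 1/2)*(h + 1/2)*(h + 1)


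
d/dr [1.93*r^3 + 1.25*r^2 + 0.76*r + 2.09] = 5.79*r^2 + 2.5*r + 0.76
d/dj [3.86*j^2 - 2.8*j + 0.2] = 7.72*j - 2.8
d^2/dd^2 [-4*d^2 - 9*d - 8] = -8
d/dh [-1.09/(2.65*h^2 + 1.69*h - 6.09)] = (5.777*h + 1.8421)/(2.65*h^2 + 1.69*h - 6.09)^2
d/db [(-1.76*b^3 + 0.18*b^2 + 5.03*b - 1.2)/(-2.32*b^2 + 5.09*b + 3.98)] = (4.0832*b^4 - 17.9168*b^3 - 8.4286*b^2 - 4.1352*b + 26.1274)/(5.3824*b^4 - 23.6176*b^3 + 7.4409*b^2 + 40.5164*b + 15.8404)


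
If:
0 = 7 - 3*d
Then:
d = 7/3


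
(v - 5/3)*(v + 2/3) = v^2 - v - 10/9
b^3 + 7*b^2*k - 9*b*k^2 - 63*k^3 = (b - 3*k)*(b + 3*k)*(b + 7*k)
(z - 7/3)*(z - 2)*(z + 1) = z^3 - 10*z^2/3 + z/3 + 14/3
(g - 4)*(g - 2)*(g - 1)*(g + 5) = g^4 - 2*g^3 - 21*g^2 + 62*g - 40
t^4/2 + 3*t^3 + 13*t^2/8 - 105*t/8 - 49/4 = (t/2 + 1/2)*(t - 2)*(t + 7/2)^2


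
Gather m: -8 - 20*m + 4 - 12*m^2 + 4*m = -12*m^2 - 16*m - 4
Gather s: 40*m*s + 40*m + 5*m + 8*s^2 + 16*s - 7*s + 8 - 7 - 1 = 45*m + 8*s^2 + s*(40*m + 9)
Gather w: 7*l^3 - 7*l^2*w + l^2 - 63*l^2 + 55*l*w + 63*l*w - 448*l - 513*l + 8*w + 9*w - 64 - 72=7*l^3 - 62*l^2 - 961*l + w*(-7*l^2 + 118*l + 17) - 136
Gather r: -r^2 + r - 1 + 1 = -r^2 + r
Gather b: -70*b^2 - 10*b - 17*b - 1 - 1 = -70*b^2 - 27*b - 2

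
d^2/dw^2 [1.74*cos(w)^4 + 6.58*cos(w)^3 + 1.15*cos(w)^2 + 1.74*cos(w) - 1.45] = -27.84*cos(w)^4 - 59.22*cos(w)^3 + 16.28*cos(w)^2 + 37.74*cos(w) + 2.3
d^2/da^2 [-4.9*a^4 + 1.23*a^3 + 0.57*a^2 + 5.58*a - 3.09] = -58.8*a^2 + 7.38*a + 1.14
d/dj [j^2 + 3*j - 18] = 2*j + 3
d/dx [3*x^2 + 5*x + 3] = 6*x + 5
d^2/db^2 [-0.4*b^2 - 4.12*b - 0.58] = -0.800000000000000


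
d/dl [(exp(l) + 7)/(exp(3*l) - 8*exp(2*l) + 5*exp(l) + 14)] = (-(exp(l) + 7)*(3*exp(2*l) - 16*exp(l) + 5) + exp(3*l) - 8*exp(2*l) + 5*exp(l) + 14)*exp(l)/(exp(3*l) - 8*exp(2*l) + 5*exp(l) + 14)^2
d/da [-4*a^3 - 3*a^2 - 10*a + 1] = -12*a^2 - 6*a - 10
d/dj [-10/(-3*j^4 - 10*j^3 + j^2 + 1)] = 20*j*(-6*j^2 - 15*j + 1)/(3*j^4 + 10*j^3 - j^2 - 1)^2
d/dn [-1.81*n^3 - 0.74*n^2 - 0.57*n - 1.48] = -5.43*n^2 - 1.48*n - 0.57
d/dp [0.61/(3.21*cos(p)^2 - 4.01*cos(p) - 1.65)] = (3.9162*cos(p) - 2.4461)*sin(p)/(-3.21*cos(p)^2 + 4.01*cos(p) + 1.65)^2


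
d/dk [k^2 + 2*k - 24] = 2*k + 2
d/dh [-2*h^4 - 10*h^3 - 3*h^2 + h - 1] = -8*h^3 - 30*h^2 - 6*h + 1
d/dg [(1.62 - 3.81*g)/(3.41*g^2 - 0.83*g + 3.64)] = (12.9921*g^2 - 11.0484*g - 12.5238)/(11.6281*g^4 - 5.6606*g^3 + 25.5137*g^2 - 6.0424*g + 13.2496)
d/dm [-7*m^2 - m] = -14*m - 1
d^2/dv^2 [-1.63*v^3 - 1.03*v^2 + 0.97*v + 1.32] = -9.78*v - 2.06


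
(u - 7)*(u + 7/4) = u^2 - 21*u/4 - 49/4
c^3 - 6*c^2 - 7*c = c*(c - 7)*(c + 1)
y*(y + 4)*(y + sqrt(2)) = y^3 + sqrt(2)*y^2 + 4*y^2 + 4*sqrt(2)*y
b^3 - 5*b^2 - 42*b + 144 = (b - 8)*(b - 3)*(b + 6)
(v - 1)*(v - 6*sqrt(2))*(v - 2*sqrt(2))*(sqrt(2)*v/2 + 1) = sqrt(2)*v^4/2 - 7*v^3 - sqrt(2)*v^3/2 + 4*sqrt(2)*v^2 + 7*v^2 - 4*sqrt(2)*v + 24*v - 24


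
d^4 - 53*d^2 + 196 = (d - 7)*(d - 2)*(d + 2)*(d + 7)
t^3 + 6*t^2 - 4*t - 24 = (t - 2)*(t + 2)*(t + 6)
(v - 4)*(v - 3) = v^2 - 7*v + 12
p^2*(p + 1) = p^3 + p^2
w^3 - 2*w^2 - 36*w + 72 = (w - 6)*(w - 2)*(w + 6)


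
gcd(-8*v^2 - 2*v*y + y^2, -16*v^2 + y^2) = -4*v + y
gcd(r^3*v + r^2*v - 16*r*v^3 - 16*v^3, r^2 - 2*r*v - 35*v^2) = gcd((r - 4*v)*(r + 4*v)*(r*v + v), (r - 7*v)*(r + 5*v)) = 1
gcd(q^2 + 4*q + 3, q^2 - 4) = 1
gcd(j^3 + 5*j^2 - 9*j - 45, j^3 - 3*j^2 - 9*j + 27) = j^2 - 9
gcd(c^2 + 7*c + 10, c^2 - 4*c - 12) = c + 2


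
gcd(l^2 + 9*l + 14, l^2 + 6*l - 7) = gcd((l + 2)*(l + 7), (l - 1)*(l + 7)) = l + 7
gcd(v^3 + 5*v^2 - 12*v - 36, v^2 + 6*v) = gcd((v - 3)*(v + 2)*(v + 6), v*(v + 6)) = v + 6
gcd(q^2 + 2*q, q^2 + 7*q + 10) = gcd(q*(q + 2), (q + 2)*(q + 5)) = q + 2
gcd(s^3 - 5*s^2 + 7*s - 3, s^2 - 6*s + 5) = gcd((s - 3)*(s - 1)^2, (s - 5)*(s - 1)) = s - 1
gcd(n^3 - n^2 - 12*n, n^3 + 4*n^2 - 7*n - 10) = 1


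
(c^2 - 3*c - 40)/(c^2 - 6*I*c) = (c^2 - 3*c - 40)/(c*(c - 6*I))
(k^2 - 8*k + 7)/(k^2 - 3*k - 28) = (k - 1)/(k + 4)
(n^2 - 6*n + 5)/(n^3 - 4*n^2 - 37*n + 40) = (n - 5)/(n^2 - 3*n - 40)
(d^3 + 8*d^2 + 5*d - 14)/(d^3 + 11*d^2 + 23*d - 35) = (d + 2)/(d + 5)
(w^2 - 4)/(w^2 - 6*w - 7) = (4 - w^2)/(-w^2 + 6*w + 7)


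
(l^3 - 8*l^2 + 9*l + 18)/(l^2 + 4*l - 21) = (l^2 - 5*l - 6)/(l + 7)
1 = 1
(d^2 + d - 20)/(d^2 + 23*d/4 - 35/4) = 4*(d^2 + d - 20)/(4*d^2 + 23*d - 35)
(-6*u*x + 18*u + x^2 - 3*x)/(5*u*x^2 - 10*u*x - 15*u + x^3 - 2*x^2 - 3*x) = (-6*u + x)/(5*u*x + 5*u + x^2 + x)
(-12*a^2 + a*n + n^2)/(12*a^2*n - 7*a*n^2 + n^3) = (-4*a - n)/(n*(4*a - n))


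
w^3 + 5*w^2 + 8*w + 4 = (w + 1)*(w + 2)^2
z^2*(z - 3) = z^3 - 3*z^2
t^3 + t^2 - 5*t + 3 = (t - 1)^2*(t + 3)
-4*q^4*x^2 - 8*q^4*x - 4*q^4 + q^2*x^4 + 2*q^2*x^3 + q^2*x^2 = (-2*q + x)*(2*q + x)*(q*x + q)^2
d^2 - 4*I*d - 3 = (d - 3*I)*(d - I)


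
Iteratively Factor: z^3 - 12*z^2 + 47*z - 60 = (z - 4)*(z^2 - 8*z + 15) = (z - 5)*(z - 4)*(z - 3)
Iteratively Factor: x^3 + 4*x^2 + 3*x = (x)*(x^2 + 4*x + 3) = x*(x + 3)*(x + 1)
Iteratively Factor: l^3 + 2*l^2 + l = (l + 1)*(l^2 + l) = (l + 1)^2*(l)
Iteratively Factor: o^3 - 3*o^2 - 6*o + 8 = (o + 2)*(o^2 - 5*o + 4) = (o - 1)*(o + 2)*(o - 4)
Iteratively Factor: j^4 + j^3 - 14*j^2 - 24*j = (j + 3)*(j^3 - 2*j^2 - 8*j) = (j - 4)*(j + 3)*(j^2 + 2*j) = j*(j - 4)*(j + 3)*(j + 2)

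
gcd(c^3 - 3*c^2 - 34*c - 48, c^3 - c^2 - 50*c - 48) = c - 8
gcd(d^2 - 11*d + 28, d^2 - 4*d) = d - 4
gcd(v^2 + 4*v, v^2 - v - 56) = 1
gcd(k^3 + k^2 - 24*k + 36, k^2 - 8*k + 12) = k - 2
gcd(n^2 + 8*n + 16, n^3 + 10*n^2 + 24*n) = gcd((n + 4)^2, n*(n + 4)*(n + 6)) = n + 4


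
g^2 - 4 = (g - 2)*(g + 2)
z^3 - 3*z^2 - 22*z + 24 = (z - 6)*(z - 1)*(z + 4)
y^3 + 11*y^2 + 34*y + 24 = (y + 1)*(y + 4)*(y + 6)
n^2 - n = n*(n - 1)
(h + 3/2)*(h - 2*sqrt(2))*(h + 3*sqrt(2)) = h^3 + sqrt(2)*h^2 + 3*h^2/2 - 12*h + 3*sqrt(2)*h/2 - 18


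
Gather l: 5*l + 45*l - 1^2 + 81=50*l + 80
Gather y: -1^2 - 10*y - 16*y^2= -16*y^2 - 10*y - 1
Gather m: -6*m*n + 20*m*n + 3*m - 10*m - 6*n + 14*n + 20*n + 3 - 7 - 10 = m*(14*n - 7) + 28*n - 14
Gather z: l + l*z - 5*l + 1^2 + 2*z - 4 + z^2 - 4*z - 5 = -4*l + z^2 + z*(l - 2) - 8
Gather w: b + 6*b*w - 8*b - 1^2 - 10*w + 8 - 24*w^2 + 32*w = -7*b - 24*w^2 + w*(6*b + 22) + 7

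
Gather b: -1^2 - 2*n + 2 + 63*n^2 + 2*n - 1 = 63*n^2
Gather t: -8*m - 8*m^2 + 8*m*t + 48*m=-8*m^2 + 8*m*t + 40*m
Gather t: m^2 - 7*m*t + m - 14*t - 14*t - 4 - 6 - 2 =m^2 + m + t*(-7*m - 28) - 12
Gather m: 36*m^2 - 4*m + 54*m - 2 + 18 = 36*m^2 + 50*m + 16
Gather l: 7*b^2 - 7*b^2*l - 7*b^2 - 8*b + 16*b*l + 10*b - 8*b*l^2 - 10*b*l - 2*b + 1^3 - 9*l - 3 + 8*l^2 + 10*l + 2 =l^2*(8 - 8*b) + l*(-7*b^2 + 6*b + 1)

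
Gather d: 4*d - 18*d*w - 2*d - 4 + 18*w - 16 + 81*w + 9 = d*(2 - 18*w) + 99*w - 11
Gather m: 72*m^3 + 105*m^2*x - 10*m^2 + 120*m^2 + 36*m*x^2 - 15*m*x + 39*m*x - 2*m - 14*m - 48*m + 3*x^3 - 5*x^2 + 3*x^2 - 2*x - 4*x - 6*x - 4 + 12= 72*m^3 + m^2*(105*x + 110) + m*(36*x^2 + 24*x - 64) + 3*x^3 - 2*x^2 - 12*x + 8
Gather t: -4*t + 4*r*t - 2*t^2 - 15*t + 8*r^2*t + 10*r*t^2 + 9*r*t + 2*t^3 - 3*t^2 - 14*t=2*t^3 + t^2*(10*r - 5) + t*(8*r^2 + 13*r - 33)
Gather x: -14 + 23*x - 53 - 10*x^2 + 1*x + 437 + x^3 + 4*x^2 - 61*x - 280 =x^3 - 6*x^2 - 37*x + 90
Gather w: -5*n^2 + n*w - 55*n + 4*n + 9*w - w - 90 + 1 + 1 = -5*n^2 - 51*n + w*(n + 8) - 88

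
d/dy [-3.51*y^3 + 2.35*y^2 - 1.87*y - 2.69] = -10.53*y^2 + 4.7*y - 1.87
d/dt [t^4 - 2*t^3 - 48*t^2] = 2*t*(2*t^2 - 3*t - 48)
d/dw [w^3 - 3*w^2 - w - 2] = 3*w^2 - 6*w - 1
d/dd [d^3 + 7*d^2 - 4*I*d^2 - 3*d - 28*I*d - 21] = 3*d^2 + d*(14 - 8*I) - 3 - 28*I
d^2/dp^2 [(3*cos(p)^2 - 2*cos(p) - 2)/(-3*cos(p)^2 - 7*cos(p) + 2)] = 9*(21*(1 - cos(p)^2)^2 - 9*cos(p)^5 - 18*cos(p)^3 + 28*cos(p)^2 + 32*cos(p) + 7)/(3*cos(p)^2 + 7*cos(p) - 2)^3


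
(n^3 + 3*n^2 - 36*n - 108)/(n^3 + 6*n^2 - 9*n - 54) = (n - 6)/(n - 3)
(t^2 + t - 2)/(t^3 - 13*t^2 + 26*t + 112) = (t - 1)/(t^2 - 15*t + 56)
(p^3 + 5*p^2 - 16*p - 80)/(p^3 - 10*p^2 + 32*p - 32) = (p^2 + 9*p + 20)/(p^2 - 6*p + 8)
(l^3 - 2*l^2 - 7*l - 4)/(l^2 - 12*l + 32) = (l^2 + 2*l + 1)/(l - 8)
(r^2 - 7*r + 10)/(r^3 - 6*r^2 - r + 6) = (r^2 - 7*r + 10)/(r^3 - 6*r^2 - r + 6)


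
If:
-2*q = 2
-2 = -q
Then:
No Solution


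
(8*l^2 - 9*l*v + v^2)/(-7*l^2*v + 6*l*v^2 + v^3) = (-8*l + v)/(v*(7*l + v))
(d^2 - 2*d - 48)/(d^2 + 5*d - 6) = (d - 8)/(d - 1)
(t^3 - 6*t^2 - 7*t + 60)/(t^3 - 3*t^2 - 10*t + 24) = (t - 5)/(t - 2)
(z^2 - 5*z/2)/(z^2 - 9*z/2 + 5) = z/(z - 2)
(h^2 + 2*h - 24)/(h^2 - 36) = (h - 4)/(h - 6)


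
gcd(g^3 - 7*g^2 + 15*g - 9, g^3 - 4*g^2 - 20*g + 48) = 1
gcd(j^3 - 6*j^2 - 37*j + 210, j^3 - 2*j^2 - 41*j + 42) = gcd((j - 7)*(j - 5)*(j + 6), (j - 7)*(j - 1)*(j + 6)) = j^2 - j - 42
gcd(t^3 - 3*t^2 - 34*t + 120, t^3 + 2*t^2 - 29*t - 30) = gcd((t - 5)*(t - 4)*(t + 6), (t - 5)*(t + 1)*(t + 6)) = t^2 + t - 30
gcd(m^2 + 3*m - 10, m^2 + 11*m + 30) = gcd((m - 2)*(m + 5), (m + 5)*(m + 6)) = m + 5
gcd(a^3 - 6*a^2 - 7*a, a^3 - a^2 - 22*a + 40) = 1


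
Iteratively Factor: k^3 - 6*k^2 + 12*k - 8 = (k - 2)*(k^2 - 4*k + 4) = (k - 2)^2*(k - 2)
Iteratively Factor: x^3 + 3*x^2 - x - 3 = (x + 1)*(x^2 + 2*x - 3) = (x - 1)*(x + 1)*(x + 3)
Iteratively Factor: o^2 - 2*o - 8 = (o - 4)*(o + 2)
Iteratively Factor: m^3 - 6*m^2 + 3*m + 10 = (m - 2)*(m^2 - 4*m - 5) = (m - 5)*(m - 2)*(m + 1)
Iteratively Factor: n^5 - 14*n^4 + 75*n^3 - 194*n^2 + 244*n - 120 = (n - 2)*(n^4 - 12*n^3 + 51*n^2 - 92*n + 60) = (n - 2)^2*(n^3 - 10*n^2 + 31*n - 30) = (n - 2)^3*(n^2 - 8*n + 15) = (n - 3)*(n - 2)^3*(n - 5)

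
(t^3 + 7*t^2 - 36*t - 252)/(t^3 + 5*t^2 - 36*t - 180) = (t + 7)/(t + 5)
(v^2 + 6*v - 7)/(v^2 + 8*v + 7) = (v - 1)/(v + 1)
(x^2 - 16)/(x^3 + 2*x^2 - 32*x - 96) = (x - 4)/(x^2 - 2*x - 24)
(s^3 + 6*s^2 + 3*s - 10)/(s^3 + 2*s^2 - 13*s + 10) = (s + 2)/(s - 2)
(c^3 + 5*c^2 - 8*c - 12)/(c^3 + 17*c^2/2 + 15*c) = 2*(c^2 - c - 2)/(c*(2*c + 5))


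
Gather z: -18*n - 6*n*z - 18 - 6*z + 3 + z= -18*n + z*(-6*n - 5) - 15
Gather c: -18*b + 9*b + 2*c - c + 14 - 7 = -9*b + c + 7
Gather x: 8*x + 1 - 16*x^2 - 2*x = -16*x^2 + 6*x + 1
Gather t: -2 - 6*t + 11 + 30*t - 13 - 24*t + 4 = 0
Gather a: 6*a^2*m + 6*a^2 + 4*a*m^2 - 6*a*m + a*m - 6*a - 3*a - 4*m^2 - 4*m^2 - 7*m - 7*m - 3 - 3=a^2*(6*m + 6) + a*(4*m^2 - 5*m - 9) - 8*m^2 - 14*m - 6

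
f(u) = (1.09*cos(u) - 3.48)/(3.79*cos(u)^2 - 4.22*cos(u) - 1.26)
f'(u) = (7.58*sin(u)*cos(u) - 4.22*sin(u))*(1.09*cos(u) - 3.48)/(3.79*cos(u)^2 - 4.22*cos(u) - 1.26)^2 - 1.09*sin(u)/(3.79*cos(u)^2 - 4.22*cos(u) - 1.26) = (4.1311*cos(u)^2 - 26.3784*cos(u) + 16.059)*sin(u)/(14.3641*cos(u)^4 - 31.9876*cos(u)^3 + 8.2576*cos(u)^2 + 10.6344*cos(u) + 1.5876)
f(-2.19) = -1.67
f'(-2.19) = -4.39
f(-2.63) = -0.84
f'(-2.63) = -0.74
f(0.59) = 1.20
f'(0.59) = -0.36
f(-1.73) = 7.37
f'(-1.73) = -81.74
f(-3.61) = -0.81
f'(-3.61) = 0.63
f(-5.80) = 1.24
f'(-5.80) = -0.46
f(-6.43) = 1.39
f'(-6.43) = 0.29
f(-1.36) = 1.64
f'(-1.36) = -2.68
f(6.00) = 1.34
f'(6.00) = 0.46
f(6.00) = 1.34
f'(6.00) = 0.46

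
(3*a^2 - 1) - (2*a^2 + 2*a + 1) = a^2 - 2*a - 2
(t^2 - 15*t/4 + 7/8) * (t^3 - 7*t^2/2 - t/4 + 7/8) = t^5 - 29*t^4/4 + 55*t^3/4 - 5*t^2/4 - 7*t/2 + 49/64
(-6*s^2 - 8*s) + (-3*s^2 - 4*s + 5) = -9*s^2 - 12*s + 5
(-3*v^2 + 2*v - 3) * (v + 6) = -3*v^3 - 16*v^2 + 9*v - 18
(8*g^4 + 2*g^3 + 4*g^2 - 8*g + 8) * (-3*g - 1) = -24*g^5 - 14*g^4 - 14*g^3 + 20*g^2 - 16*g - 8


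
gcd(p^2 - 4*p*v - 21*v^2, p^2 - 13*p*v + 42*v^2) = p - 7*v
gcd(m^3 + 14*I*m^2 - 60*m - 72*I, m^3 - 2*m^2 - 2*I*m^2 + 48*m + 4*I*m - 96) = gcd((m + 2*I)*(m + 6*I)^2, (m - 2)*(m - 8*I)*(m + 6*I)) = m + 6*I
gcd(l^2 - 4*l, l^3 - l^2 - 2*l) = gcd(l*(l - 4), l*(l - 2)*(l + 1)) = l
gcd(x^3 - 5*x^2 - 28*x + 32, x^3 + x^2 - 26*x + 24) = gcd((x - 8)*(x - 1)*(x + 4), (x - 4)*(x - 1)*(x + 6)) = x - 1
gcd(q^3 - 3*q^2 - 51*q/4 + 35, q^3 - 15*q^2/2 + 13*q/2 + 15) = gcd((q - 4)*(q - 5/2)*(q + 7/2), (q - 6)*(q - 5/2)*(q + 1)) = q - 5/2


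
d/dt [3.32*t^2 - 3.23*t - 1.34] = 6.64*t - 3.23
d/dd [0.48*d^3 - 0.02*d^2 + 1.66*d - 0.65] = 1.44*d^2 - 0.04*d + 1.66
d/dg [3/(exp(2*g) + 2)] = -6*exp(2*g)/(exp(2*g) + 2)^2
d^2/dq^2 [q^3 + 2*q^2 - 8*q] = 6*q + 4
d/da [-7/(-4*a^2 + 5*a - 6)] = 7*(5 - 8*a)/(4*a^2 - 5*a + 6)^2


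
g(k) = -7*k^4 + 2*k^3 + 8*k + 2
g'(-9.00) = 20906.00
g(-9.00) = -47455.00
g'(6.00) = -5824.00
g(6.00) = -8590.00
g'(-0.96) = 38.30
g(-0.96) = -13.39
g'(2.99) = -686.82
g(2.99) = -480.10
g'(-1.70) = 162.90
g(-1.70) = -79.89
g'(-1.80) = 190.74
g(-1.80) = -97.55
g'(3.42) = -1041.87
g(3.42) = -848.28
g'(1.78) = -130.90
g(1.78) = -42.75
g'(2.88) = -611.09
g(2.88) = -408.76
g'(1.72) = -116.73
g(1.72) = -35.33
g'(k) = -28*k^3 + 6*k^2 + 8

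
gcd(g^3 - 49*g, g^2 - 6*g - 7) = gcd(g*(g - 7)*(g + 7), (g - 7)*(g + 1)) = g - 7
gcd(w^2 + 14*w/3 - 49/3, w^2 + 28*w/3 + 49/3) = w + 7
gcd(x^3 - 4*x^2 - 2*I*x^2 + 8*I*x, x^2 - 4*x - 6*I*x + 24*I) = x - 4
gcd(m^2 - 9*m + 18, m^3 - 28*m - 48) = m - 6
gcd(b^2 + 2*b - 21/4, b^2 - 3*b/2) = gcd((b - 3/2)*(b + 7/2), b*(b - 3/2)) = b - 3/2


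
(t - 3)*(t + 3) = t^2 - 9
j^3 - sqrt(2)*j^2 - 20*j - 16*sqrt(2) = (j - 4*sqrt(2))*(j + sqrt(2))*(j + 2*sqrt(2))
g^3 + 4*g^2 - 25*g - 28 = (g - 4)*(g + 1)*(g + 7)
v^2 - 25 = (v - 5)*(v + 5)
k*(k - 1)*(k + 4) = k^3 + 3*k^2 - 4*k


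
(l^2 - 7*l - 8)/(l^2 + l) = (l - 8)/l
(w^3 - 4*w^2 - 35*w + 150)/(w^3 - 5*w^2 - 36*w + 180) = (w - 5)/(w - 6)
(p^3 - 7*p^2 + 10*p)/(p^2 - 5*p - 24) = p*(-p^2 + 7*p - 10)/(-p^2 + 5*p + 24)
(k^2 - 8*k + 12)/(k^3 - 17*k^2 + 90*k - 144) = (k - 2)/(k^2 - 11*k + 24)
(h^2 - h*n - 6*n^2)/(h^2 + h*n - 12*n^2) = (h + 2*n)/(h + 4*n)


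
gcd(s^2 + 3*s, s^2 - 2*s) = s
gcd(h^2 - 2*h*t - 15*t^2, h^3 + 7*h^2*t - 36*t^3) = h + 3*t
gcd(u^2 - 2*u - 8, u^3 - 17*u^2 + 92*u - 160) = u - 4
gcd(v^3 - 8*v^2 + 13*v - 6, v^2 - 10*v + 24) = v - 6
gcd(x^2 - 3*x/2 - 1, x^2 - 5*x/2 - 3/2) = x + 1/2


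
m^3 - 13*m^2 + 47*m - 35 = (m - 7)*(m - 5)*(m - 1)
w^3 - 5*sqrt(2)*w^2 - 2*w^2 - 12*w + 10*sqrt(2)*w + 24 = (w - 2)*(w - 6*sqrt(2))*(w + sqrt(2))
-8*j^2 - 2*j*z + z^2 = (-4*j + z)*(2*j + z)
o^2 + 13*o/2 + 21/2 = (o + 3)*(o + 7/2)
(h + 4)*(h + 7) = h^2 + 11*h + 28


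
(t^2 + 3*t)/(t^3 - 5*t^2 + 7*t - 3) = t*(t + 3)/(t^3 - 5*t^2 + 7*t - 3)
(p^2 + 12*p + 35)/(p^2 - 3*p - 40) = (p + 7)/(p - 8)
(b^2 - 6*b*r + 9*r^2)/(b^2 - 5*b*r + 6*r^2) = (-b + 3*r)/(-b + 2*r)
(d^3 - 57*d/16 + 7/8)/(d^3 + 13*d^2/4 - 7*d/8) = (4*d^2 + d - 14)/(2*d*(2*d + 7))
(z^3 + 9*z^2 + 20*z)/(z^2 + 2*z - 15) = z*(z + 4)/(z - 3)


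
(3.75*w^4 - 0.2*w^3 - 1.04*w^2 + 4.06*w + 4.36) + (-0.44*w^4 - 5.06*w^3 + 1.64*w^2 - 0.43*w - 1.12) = 3.31*w^4 - 5.26*w^3 + 0.6*w^2 + 3.63*w + 3.24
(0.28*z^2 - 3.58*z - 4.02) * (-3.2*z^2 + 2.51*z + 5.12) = -0.896*z^4 + 12.1588*z^3 + 5.3118*z^2 - 28.4198*z - 20.5824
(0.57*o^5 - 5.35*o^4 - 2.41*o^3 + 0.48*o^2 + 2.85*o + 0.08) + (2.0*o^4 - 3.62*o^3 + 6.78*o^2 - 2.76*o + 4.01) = 0.57*o^5 - 3.35*o^4 - 6.03*o^3 + 7.26*o^2 + 0.0900000000000003*o + 4.09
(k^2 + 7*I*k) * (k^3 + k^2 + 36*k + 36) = k^5 + k^4 + 7*I*k^4 + 36*k^3 + 7*I*k^3 + 36*k^2 + 252*I*k^2 + 252*I*k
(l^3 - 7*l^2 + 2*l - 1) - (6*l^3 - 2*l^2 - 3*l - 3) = -5*l^3 - 5*l^2 + 5*l + 2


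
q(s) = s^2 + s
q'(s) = 2*s + 1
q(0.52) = 0.79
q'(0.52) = 2.04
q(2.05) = 6.25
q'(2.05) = 5.10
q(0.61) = 0.98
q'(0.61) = 2.22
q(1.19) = 2.61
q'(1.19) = 3.38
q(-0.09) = -0.08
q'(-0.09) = 0.82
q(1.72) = 4.68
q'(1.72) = 4.44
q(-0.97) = -0.03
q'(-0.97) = -0.94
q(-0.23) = -0.18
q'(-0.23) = 0.54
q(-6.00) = 30.00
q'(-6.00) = -11.00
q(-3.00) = 6.00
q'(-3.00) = -5.00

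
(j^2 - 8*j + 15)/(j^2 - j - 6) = (j - 5)/(j + 2)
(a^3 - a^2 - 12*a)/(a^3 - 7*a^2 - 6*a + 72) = a/(a - 6)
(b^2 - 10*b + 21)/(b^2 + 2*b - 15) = (b - 7)/(b + 5)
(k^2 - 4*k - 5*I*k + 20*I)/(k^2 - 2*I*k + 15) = (k - 4)/(k + 3*I)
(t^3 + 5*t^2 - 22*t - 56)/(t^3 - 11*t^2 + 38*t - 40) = (t^2 + 9*t + 14)/(t^2 - 7*t + 10)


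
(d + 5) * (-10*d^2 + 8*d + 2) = -10*d^3 - 42*d^2 + 42*d + 10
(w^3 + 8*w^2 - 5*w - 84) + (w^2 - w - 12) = w^3 + 9*w^2 - 6*w - 96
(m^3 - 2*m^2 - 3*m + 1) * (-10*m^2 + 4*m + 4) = -10*m^5 + 24*m^4 + 26*m^3 - 30*m^2 - 8*m + 4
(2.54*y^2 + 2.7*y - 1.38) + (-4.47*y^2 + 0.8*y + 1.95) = -1.93*y^2 + 3.5*y + 0.57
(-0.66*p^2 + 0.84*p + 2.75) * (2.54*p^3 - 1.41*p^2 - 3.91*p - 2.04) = -1.6764*p^5 + 3.0642*p^4 + 8.3812*p^3 - 5.8155*p^2 - 12.4661*p - 5.61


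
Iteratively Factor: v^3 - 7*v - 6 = (v - 3)*(v^2 + 3*v + 2) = (v - 3)*(v + 2)*(v + 1)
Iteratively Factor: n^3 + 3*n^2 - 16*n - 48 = (n + 4)*(n^2 - n - 12) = (n - 4)*(n + 4)*(n + 3)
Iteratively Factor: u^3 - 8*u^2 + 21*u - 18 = (u - 3)*(u^2 - 5*u + 6) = (u - 3)*(u - 2)*(u - 3)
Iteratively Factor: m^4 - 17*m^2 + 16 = (m + 4)*(m^3 - 4*m^2 - m + 4) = (m - 1)*(m + 4)*(m^2 - 3*m - 4) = (m - 1)*(m + 1)*(m + 4)*(m - 4)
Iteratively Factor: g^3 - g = (g)*(g^2 - 1) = g*(g + 1)*(g - 1)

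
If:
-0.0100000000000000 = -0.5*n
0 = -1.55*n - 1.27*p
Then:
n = 0.02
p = -0.02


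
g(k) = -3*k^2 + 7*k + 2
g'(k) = 7 - 6*k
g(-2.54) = -35.13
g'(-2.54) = 22.24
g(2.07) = 3.64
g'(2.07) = -5.42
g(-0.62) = -3.49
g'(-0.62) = 10.72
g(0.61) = 5.15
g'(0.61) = 3.34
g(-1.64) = -17.55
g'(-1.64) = 16.84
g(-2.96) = -45.00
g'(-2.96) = 24.76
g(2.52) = 0.59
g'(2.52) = -8.12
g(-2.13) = -26.52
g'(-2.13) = 19.78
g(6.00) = -64.00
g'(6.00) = -29.00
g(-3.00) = -46.00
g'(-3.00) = 25.00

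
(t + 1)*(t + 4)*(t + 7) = t^3 + 12*t^2 + 39*t + 28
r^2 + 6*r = r*(r + 6)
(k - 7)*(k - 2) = k^2 - 9*k + 14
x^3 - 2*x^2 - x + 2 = (x - 2)*(x - 1)*(x + 1)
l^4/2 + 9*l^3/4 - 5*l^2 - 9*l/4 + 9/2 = (l/2 + 1/2)*(l - 3/2)*(l - 1)*(l + 6)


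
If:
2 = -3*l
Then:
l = -2/3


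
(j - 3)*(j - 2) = j^2 - 5*j + 6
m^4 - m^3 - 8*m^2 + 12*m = m*(m - 2)^2*(m + 3)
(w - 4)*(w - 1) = w^2 - 5*w + 4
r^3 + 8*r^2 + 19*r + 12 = (r + 1)*(r + 3)*(r + 4)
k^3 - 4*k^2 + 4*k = k*(k - 2)^2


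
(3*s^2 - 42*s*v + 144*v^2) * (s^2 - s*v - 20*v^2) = 3*s^4 - 45*s^3*v + 126*s^2*v^2 + 696*s*v^3 - 2880*v^4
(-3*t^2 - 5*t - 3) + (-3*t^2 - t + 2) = -6*t^2 - 6*t - 1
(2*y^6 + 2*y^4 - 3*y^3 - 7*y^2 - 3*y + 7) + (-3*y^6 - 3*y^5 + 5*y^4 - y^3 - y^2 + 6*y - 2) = -y^6 - 3*y^5 + 7*y^4 - 4*y^3 - 8*y^2 + 3*y + 5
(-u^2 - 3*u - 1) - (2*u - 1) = -u^2 - 5*u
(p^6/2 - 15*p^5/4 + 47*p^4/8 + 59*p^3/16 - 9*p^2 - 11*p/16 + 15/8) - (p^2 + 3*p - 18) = p^6/2 - 15*p^5/4 + 47*p^4/8 + 59*p^3/16 - 10*p^2 - 59*p/16 + 159/8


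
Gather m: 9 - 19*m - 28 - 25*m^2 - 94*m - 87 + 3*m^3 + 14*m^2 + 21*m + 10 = 3*m^3 - 11*m^2 - 92*m - 96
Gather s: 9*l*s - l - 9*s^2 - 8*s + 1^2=-l - 9*s^2 + s*(9*l - 8) + 1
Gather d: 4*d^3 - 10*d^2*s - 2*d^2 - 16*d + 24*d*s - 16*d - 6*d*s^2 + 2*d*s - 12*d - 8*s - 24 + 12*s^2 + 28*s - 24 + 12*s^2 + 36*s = 4*d^3 + d^2*(-10*s - 2) + d*(-6*s^2 + 26*s - 44) + 24*s^2 + 56*s - 48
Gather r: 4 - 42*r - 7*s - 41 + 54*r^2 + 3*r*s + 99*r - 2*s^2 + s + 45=54*r^2 + r*(3*s + 57) - 2*s^2 - 6*s + 8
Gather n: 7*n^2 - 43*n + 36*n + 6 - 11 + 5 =7*n^2 - 7*n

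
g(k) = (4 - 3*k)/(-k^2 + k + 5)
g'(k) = (4 - 3*k)*(2*k - 1)/(-k^2 + k + 5)^2 - 3/(-k^2 + k + 5) = (3*k^2 - 3*k - (2*k - 1)*(3*k - 4) - 15)/(-k^2 + k + 5)^2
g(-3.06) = -1.78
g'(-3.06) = -1.30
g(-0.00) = 0.80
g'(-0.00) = -0.76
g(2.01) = -0.68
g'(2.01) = -1.71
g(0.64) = 0.40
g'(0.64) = -0.55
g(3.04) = 4.26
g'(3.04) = -15.52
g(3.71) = 1.41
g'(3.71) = -1.20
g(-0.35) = 1.12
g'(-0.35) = -1.08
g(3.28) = 2.36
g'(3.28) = -4.08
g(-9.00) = -0.36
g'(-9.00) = -0.05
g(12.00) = 0.25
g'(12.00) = -0.02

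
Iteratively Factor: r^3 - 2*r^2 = (r)*(r^2 - 2*r) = r*(r - 2)*(r)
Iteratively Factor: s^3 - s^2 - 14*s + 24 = (s + 4)*(s^2 - 5*s + 6) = (s - 2)*(s + 4)*(s - 3)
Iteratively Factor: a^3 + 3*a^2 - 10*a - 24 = (a - 3)*(a^2 + 6*a + 8) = (a - 3)*(a + 4)*(a + 2)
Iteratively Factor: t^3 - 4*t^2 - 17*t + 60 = (t + 4)*(t^2 - 8*t + 15) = (t - 3)*(t + 4)*(t - 5)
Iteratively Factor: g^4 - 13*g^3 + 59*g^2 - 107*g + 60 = (g - 4)*(g^3 - 9*g^2 + 23*g - 15) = (g - 4)*(g - 3)*(g^2 - 6*g + 5) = (g - 5)*(g - 4)*(g - 3)*(g - 1)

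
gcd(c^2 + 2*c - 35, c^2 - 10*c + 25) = c - 5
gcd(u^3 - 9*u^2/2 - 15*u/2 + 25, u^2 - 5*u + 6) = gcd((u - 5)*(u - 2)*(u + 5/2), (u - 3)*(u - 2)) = u - 2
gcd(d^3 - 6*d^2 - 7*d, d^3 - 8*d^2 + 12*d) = d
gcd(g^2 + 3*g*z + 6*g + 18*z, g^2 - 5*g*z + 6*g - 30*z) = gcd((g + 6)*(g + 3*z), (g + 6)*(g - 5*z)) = g + 6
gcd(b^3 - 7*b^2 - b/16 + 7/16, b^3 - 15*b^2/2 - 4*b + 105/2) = b - 7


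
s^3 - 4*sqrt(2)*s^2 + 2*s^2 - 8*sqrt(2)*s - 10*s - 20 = (s + 2)*(s - 5*sqrt(2))*(s + sqrt(2))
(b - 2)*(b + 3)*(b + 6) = b^3 + 7*b^2 - 36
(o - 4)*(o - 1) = o^2 - 5*o + 4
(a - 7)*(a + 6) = a^2 - a - 42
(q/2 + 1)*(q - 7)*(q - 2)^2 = q^4/2 - 9*q^3/2 + 5*q^2 + 18*q - 28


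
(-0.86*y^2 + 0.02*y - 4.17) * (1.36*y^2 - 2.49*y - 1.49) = -1.1696*y^4 + 2.1686*y^3 - 4.4396*y^2 + 10.3535*y + 6.2133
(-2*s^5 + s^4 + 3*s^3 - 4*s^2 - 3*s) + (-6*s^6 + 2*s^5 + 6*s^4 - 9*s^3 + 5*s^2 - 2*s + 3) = -6*s^6 + 7*s^4 - 6*s^3 + s^2 - 5*s + 3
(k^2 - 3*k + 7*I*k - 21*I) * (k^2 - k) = k^4 - 4*k^3 + 7*I*k^3 + 3*k^2 - 28*I*k^2 + 21*I*k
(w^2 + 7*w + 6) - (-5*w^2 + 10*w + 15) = 6*w^2 - 3*w - 9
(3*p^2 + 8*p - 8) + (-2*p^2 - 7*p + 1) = p^2 + p - 7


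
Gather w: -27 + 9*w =9*w - 27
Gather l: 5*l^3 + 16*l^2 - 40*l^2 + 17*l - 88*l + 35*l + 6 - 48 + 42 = 5*l^3 - 24*l^2 - 36*l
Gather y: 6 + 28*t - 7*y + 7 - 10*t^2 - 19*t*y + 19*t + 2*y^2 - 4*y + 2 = -10*t^2 + 47*t + 2*y^2 + y*(-19*t - 11) + 15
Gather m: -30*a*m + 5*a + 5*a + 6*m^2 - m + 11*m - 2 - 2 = 10*a + 6*m^2 + m*(10 - 30*a) - 4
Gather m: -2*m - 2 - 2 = -2*m - 4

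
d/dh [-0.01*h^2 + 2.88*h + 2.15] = 2.88 - 0.02*h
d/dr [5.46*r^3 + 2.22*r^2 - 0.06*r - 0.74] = 16.38*r^2 + 4.44*r - 0.06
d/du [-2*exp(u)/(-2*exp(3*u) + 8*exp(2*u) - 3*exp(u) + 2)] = (-8*exp(3*u) + 16*exp(2*u) - 4)*exp(u)/(4*exp(6*u) - 32*exp(5*u) + 76*exp(4*u) - 56*exp(3*u) + 41*exp(2*u) - 12*exp(u) + 4)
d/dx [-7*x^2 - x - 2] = -14*x - 1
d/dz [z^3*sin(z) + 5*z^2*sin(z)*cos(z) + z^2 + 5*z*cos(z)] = z^3*cos(z) + 3*z^2*sin(z) + 5*z^2*cos(2*z) - 5*z*sin(z) + 5*z*sin(2*z) + 2*z + 5*cos(z)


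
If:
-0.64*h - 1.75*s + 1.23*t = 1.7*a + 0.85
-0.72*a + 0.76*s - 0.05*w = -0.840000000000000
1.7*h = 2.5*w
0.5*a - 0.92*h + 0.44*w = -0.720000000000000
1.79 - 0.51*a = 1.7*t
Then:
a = 0.36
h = 1.45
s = -0.70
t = 0.95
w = 0.99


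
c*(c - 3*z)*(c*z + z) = c^3*z - 3*c^2*z^2 + c^2*z - 3*c*z^2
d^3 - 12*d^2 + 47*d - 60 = (d - 5)*(d - 4)*(d - 3)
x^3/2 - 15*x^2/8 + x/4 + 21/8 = (x/2 + 1/2)*(x - 3)*(x - 7/4)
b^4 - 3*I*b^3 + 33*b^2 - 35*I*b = b*(b - 7*I)*(b - I)*(b + 5*I)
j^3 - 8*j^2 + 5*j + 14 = (j - 7)*(j - 2)*(j + 1)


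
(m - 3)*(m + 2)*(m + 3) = m^3 + 2*m^2 - 9*m - 18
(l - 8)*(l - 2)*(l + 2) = l^3 - 8*l^2 - 4*l + 32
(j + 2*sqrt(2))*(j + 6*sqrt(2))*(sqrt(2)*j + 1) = sqrt(2)*j^3 + 17*j^2 + 32*sqrt(2)*j + 24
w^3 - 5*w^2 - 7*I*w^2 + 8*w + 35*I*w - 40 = (w - 5)*(w - 8*I)*(w + I)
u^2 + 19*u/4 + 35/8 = (u + 5/4)*(u + 7/2)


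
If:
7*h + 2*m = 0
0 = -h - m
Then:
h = 0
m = 0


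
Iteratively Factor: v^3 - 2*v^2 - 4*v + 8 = (v - 2)*(v^2 - 4) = (v - 2)^2*(v + 2)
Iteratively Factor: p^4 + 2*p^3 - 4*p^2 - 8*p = (p + 2)*(p^3 - 4*p) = p*(p + 2)*(p^2 - 4) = p*(p + 2)^2*(p - 2)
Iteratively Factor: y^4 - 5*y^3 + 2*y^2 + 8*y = (y - 2)*(y^3 - 3*y^2 - 4*y) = (y - 4)*(y - 2)*(y^2 + y) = (y - 4)*(y - 2)*(y + 1)*(y)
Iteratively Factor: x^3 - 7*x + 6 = (x + 3)*(x^2 - 3*x + 2) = (x - 2)*(x + 3)*(x - 1)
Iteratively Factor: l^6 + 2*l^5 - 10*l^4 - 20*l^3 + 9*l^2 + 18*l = (l)*(l^5 + 2*l^4 - 10*l^3 - 20*l^2 + 9*l + 18) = l*(l - 1)*(l^4 + 3*l^3 - 7*l^2 - 27*l - 18) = l*(l - 3)*(l - 1)*(l^3 + 6*l^2 + 11*l + 6) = l*(l - 3)*(l - 1)*(l + 2)*(l^2 + 4*l + 3) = l*(l - 3)*(l - 1)*(l + 2)*(l + 3)*(l + 1)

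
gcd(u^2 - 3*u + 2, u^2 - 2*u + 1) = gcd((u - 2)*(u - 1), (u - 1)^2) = u - 1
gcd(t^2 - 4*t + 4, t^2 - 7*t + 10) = t - 2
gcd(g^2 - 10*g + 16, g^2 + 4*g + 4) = 1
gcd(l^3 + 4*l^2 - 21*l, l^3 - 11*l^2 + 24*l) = l^2 - 3*l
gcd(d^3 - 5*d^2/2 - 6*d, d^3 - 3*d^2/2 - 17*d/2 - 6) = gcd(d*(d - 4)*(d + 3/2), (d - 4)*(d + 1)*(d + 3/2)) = d^2 - 5*d/2 - 6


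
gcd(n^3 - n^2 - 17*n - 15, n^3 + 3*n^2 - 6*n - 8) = n + 1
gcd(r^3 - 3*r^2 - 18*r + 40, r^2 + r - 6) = r - 2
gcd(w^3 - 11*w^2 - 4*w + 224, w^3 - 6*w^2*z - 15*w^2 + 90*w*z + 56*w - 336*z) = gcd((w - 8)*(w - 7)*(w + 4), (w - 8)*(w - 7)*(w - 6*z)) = w^2 - 15*w + 56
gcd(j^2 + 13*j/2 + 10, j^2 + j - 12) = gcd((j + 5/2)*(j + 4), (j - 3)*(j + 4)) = j + 4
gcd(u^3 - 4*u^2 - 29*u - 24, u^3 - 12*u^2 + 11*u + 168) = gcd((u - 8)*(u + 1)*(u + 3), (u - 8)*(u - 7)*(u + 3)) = u^2 - 5*u - 24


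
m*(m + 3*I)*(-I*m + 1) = -I*m^3 + 4*m^2 + 3*I*m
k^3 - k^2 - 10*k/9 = k*(k - 5/3)*(k + 2/3)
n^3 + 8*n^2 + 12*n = n*(n + 2)*(n + 6)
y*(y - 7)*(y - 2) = y^3 - 9*y^2 + 14*y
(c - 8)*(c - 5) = c^2 - 13*c + 40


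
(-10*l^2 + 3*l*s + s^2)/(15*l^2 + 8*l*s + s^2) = (-2*l + s)/(3*l + s)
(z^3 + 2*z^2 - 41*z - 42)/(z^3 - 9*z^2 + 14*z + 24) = (z + 7)/(z - 4)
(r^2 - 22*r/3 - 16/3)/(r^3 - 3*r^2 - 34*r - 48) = (r + 2/3)/(r^2 + 5*r + 6)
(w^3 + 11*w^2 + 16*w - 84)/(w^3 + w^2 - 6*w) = (w^2 + 13*w + 42)/(w*(w + 3))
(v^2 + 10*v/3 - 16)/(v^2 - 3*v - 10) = (-v^2 - 10*v/3 + 16)/(-v^2 + 3*v + 10)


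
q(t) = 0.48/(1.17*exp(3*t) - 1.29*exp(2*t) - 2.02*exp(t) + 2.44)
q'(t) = 0.48*(-3.51*exp(3*t) + 2.58*exp(2*t) + 2.02*exp(t))/(1.17*exp(3*t) - 1.29*exp(2*t) - 2.02*exp(t) + 2.44)^2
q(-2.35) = 0.21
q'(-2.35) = 0.02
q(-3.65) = 0.20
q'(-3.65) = 0.00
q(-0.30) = 0.67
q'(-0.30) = 1.41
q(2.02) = 0.00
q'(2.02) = -0.00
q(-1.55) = 0.24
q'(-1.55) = 0.06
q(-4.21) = 0.20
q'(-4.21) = 0.00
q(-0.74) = 0.37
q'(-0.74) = 0.33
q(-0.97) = 0.31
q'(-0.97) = 0.19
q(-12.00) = 0.20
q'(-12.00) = 0.00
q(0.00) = 1.60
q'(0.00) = 5.81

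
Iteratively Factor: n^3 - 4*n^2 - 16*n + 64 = (n - 4)*(n^2 - 16) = (n - 4)^2*(n + 4)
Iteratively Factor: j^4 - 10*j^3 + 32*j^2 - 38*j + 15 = (j - 3)*(j^3 - 7*j^2 + 11*j - 5) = (j - 3)*(j - 1)*(j^2 - 6*j + 5) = (j - 3)*(j - 1)^2*(j - 5)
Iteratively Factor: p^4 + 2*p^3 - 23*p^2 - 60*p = (p)*(p^3 + 2*p^2 - 23*p - 60) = p*(p + 4)*(p^2 - 2*p - 15) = p*(p + 3)*(p + 4)*(p - 5)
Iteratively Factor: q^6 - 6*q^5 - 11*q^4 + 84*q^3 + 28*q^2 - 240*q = (q)*(q^5 - 6*q^4 - 11*q^3 + 84*q^2 + 28*q - 240) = q*(q - 4)*(q^4 - 2*q^3 - 19*q^2 + 8*q + 60) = q*(q - 4)*(q - 2)*(q^3 - 19*q - 30) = q*(q - 4)*(q - 2)*(q + 2)*(q^2 - 2*q - 15) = q*(q - 4)*(q - 2)*(q + 2)*(q + 3)*(q - 5)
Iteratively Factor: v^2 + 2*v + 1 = (v + 1)*(v + 1)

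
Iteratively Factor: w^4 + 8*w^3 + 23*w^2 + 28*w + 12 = (w + 3)*(w^3 + 5*w^2 + 8*w + 4) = (w + 1)*(w + 3)*(w^2 + 4*w + 4) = (w + 1)*(w + 2)*(w + 3)*(w + 2)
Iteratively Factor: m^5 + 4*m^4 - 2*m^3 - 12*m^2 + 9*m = (m - 1)*(m^4 + 5*m^3 + 3*m^2 - 9*m) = (m - 1)^2*(m^3 + 6*m^2 + 9*m) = m*(m - 1)^2*(m^2 + 6*m + 9) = m*(m - 1)^2*(m + 3)*(m + 3)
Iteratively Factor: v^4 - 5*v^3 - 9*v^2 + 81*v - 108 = (v - 3)*(v^3 - 2*v^2 - 15*v + 36) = (v - 3)*(v + 4)*(v^2 - 6*v + 9) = (v - 3)^2*(v + 4)*(v - 3)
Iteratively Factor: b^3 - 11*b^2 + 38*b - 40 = (b - 5)*(b^2 - 6*b + 8) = (b - 5)*(b - 4)*(b - 2)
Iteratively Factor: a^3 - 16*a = (a + 4)*(a^2 - 4*a) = a*(a + 4)*(a - 4)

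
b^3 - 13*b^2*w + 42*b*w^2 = b*(b - 7*w)*(b - 6*w)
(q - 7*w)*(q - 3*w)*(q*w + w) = q^3*w - 10*q^2*w^2 + q^2*w + 21*q*w^3 - 10*q*w^2 + 21*w^3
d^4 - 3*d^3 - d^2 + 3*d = d*(d - 3)*(d - 1)*(d + 1)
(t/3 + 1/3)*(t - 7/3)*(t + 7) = t^3/3 + 17*t^2/9 - 35*t/9 - 49/9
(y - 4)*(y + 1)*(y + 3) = y^3 - 13*y - 12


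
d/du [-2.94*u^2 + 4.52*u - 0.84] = 4.52 - 5.88*u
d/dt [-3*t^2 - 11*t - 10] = -6*t - 11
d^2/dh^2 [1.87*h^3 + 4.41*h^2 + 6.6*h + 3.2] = 11.22*h + 8.82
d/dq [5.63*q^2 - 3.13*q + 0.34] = 11.26*q - 3.13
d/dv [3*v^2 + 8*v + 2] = 6*v + 8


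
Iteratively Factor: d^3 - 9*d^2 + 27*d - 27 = (d - 3)*(d^2 - 6*d + 9) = (d - 3)^2*(d - 3)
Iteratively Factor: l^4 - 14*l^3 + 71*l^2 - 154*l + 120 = (l - 5)*(l^3 - 9*l^2 + 26*l - 24) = (l - 5)*(l - 3)*(l^2 - 6*l + 8) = (l - 5)*(l - 4)*(l - 3)*(l - 2)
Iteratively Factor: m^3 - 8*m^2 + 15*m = (m - 5)*(m^2 - 3*m) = (m - 5)*(m - 3)*(m)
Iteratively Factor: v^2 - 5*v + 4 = (v - 4)*(v - 1)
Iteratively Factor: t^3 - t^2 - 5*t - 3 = (t + 1)*(t^2 - 2*t - 3) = (t + 1)^2*(t - 3)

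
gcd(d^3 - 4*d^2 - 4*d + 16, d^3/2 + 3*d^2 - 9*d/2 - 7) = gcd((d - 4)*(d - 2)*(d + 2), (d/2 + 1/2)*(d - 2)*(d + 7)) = d - 2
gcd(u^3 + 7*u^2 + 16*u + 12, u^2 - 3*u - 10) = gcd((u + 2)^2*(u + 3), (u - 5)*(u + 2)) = u + 2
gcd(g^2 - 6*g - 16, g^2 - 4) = g + 2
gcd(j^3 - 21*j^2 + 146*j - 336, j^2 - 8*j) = j - 8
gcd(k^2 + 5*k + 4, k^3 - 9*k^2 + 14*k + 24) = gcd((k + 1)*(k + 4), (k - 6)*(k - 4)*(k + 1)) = k + 1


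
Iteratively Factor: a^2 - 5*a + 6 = (a - 2)*(a - 3)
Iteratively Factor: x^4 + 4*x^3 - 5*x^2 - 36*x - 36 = (x - 3)*(x^3 + 7*x^2 + 16*x + 12) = (x - 3)*(x + 2)*(x^2 + 5*x + 6) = (x - 3)*(x + 2)^2*(x + 3)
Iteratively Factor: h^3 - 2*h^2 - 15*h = (h - 5)*(h^2 + 3*h) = h*(h - 5)*(h + 3)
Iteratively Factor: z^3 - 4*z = (z - 2)*(z^2 + 2*z) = (z - 2)*(z + 2)*(z)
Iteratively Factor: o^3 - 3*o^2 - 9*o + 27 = (o + 3)*(o^2 - 6*o + 9) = (o - 3)*(o + 3)*(o - 3)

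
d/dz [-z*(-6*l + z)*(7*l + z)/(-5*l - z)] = 2*(-105*l^3 + 5*l^2*z + 8*l*z^2 + z^3)/(25*l^2 + 10*l*z + z^2)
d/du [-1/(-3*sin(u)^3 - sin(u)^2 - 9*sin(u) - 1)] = (-2*sin(u) + 9*cos(u)^2 - 18)*cos(u)/(3*sin(u)^3 + sin(u)^2 + 9*sin(u) + 1)^2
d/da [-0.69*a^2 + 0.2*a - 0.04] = 0.2 - 1.38*a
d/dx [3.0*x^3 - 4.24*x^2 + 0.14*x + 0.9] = 9.0*x^2 - 8.48*x + 0.14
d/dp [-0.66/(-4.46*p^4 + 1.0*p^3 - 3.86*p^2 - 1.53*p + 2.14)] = (-11.7744*p^3 + 1.98*p^2 - 5.0952*p - 1.0098)/(4.46*p^4 - 1.0*p^3 + 3.86*p^2 + 1.53*p - 2.14)^2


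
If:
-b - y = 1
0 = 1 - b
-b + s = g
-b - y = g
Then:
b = 1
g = 1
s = 2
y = -2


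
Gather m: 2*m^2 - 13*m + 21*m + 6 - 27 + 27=2*m^2 + 8*m + 6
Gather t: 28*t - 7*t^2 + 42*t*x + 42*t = -7*t^2 + t*(42*x + 70)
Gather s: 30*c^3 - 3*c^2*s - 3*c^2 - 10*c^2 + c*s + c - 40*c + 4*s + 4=30*c^3 - 13*c^2 - 39*c + s*(-3*c^2 + c + 4) + 4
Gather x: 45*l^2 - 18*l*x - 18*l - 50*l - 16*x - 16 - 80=45*l^2 - 68*l + x*(-18*l - 16) - 96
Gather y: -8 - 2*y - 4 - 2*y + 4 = -4*y - 8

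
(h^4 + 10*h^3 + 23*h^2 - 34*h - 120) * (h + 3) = h^5 + 13*h^4 + 53*h^3 + 35*h^2 - 222*h - 360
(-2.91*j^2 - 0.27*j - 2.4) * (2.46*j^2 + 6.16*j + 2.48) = -7.1586*j^4 - 18.5898*j^3 - 14.784*j^2 - 15.4536*j - 5.952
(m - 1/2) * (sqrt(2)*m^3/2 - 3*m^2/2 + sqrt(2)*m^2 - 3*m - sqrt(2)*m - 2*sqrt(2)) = sqrt(2)*m^4/2 - 3*m^3/2 + 3*sqrt(2)*m^3/4 - 9*m^2/4 - 3*sqrt(2)*m^2/2 - 3*sqrt(2)*m/2 + 3*m/2 + sqrt(2)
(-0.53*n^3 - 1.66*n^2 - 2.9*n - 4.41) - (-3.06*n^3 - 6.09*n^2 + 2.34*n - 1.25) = 2.53*n^3 + 4.43*n^2 - 5.24*n - 3.16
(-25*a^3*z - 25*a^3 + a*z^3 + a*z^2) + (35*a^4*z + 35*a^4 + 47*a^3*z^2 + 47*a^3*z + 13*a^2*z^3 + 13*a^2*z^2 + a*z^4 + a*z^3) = 35*a^4*z + 35*a^4 + 47*a^3*z^2 + 22*a^3*z - 25*a^3 + 13*a^2*z^3 + 13*a^2*z^2 + a*z^4 + 2*a*z^3 + a*z^2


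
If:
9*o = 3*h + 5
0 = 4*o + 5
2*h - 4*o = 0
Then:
No Solution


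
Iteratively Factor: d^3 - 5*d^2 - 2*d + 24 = (d + 2)*(d^2 - 7*d + 12) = (d - 4)*(d + 2)*(d - 3)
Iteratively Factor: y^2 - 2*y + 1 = (y - 1)*(y - 1)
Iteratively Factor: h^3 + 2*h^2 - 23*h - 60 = (h + 3)*(h^2 - h - 20) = (h - 5)*(h + 3)*(h + 4)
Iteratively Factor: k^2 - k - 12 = (k - 4)*(k + 3)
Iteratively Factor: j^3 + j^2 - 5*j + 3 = (j - 1)*(j^2 + 2*j - 3) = (j - 1)^2*(j + 3)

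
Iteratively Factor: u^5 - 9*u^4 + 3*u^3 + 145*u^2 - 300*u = (u)*(u^4 - 9*u^3 + 3*u^2 + 145*u - 300) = u*(u - 5)*(u^3 - 4*u^2 - 17*u + 60) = u*(u - 5)*(u + 4)*(u^2 - 8*u + 15) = u*(u - 5)^2*(u + 4)*(u - 3)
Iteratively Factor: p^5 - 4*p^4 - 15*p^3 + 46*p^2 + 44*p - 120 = (p + 3)*(p^4 - 7*p^3 + 6*p^2 + 28*p - 40) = (p - 5)*(p + 3)*(p^3 - 2*p^2 - 4*p + 8) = (p - 5)*(p - 2)*(p + 3)*(p^2 - 4) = (p - 5)*(p - 2)*(p + 2)*(p + 3)*(p - 2)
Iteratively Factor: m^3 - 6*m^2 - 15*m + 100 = (m - 5)*(m^2 - m - 20) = (m - 5)^2*(m + 4)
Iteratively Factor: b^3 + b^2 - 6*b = (b + 3)*(b^2 - 2*b) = b*(b + 3)*(b - 2)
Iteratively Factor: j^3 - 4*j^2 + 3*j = (j)*(j^2 - 4*j + 3) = j*(j - 1)*(j - 3)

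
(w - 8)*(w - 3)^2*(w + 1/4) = w^4 - 55*w^3/4 + 107*w^2/2 - 231*w/4 - 18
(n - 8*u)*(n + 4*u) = n^2 - 4*n*u - 32*u^2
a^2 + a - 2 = (a - 1)*(a + 2)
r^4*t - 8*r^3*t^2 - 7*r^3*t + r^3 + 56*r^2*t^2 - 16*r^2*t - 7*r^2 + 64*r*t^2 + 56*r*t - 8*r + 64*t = (r - 8)*(r + 1)*(r - 8*t)*(r*t + 1)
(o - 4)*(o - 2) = o^2 - 6*o + 8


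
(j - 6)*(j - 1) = j^2 - 7*j + 6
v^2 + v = v*(v + 1)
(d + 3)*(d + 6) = d^2 + 9*d + 18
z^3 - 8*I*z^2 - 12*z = z*(z - 6*I)*(z - 2*I)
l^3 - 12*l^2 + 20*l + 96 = (l - 8)*(l - 6)*(l + 2)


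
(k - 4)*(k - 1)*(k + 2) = k^3 - 3*k^2 - 6*k + 8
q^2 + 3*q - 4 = (q - 1)*(q + 4)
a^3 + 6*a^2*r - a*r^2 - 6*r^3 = (a - r)*(a + r)*(a + 6*r)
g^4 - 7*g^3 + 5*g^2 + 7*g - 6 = (g - 6)*(g - 1)^2*(g + 1)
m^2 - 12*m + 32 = (m - 8)*(m - 4)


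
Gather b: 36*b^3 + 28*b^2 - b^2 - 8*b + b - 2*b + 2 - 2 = 36*b^3 + 27*b^2 - 9*b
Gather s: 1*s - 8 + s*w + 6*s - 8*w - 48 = s*(w + 7) - 8*w - 56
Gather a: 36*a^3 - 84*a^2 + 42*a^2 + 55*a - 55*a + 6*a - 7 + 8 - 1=36*a^3 - 42*a^2 + 6*a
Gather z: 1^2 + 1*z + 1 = z + 2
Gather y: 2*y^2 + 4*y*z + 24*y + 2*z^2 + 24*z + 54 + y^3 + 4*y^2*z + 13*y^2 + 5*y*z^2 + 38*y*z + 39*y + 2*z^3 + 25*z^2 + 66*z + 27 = y^3 + y^2*(4*z + 15) + y*(5*z^2 + 42*z + 63) + 2*z^3 + 27*z^2 + 90*z + 81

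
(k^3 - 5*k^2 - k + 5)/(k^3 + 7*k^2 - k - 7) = (k - 5)/(k + 7)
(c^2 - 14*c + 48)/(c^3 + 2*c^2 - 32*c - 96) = (c - 8)/(c^2 + 8*c + 16)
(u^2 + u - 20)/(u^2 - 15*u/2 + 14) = 2*(u + 5)/(2*u - 7)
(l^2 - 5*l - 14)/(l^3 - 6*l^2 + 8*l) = (l^2 - 5*l - 14)/(l*(l^2 - 6*l + 8))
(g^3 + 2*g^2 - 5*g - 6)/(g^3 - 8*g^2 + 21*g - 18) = (g^2 + 4*g + 3)/(g^2 - 6*g + 9)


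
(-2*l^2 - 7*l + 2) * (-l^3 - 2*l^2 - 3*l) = 2*l^5 + 11*l^4 + 18*l^3 + 17*l^2 - 6*l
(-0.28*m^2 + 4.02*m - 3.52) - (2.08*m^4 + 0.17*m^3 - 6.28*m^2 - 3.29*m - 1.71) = -2.08*m^4 - 0.17*m^3 + 6.0*m^2 + 7.31*m - 1.81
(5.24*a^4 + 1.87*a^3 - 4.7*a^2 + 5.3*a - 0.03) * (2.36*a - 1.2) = 12.3664*a^5 - 1.8748*a^4 - 13.336*a^3 + 18.148*a^2 - 6.4308*a + 0.036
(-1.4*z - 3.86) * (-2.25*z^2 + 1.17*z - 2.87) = 3.15*z^3 + 7.047*z^2 - 0.4982*z + 11.0782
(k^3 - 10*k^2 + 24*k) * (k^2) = k^5 - 10*k^4 + 24*k^3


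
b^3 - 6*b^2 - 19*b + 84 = (b - 7)*(b - 3)*(b + 4)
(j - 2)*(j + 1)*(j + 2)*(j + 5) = j^4 + 6*j^3 + j^2 - 24*j - 20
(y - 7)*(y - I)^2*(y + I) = y^4 - 7*y^3 - I*y^3 + y^2 + 7*I*y^2 - 7*y - I*y + 7*I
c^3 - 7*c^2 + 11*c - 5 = (c - 5)*(c - 1)^2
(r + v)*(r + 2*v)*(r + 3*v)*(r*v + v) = r^4*v + 6*r^3*v^2 + r^3*v + 11*r^2*v^3 + 6*r^2*v^2 + 6*r*v^4 + 11*r*v^3 + 6*v^4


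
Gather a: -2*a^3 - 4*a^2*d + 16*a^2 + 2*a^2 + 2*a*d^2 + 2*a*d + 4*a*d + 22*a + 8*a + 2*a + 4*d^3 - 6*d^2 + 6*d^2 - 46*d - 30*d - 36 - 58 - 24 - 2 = -2*a^3 + a^2*(18 - 4*d) + a*(2*d^2 + 6*d + 32) + 4*d^3 - 76*d - 120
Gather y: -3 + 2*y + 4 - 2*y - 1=0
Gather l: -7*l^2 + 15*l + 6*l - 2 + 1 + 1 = -7*l^2 + 21*l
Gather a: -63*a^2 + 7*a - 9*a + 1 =-63*a^2 - 2*a + 1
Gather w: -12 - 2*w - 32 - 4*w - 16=-6*w - 60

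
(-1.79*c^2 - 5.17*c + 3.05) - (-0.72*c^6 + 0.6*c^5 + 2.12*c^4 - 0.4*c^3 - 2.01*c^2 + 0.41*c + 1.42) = 0.72*c^6 - 0.6*c^5 - 2.12*c^4 + 0.4*c^3 + 0.22*c^2 - 5.58*c + 1.63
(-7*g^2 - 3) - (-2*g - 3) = -7*g^2 + 2*g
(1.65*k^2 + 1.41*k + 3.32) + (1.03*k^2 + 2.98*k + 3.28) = 2.68*k^2 + 4.39*k + 6.6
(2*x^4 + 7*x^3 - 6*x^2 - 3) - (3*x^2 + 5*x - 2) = 2*x^4 + 7*x^3 - 9*x^2 - 5*x - 1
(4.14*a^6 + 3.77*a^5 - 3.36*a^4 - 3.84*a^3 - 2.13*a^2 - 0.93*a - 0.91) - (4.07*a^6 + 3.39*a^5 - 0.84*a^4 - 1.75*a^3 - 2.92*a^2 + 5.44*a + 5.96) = 0.0699999999999994*a^6 + 0.38*a^5 - 2.52*a^4 - 2.09*a^3 + 0.79*a^2 - 6.37*a - 6.87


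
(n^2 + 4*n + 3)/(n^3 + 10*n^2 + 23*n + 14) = (n + 3)/(n^2 + 9*n + 14)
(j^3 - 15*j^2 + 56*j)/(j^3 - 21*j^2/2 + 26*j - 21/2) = 2*j*(j - 8)/(2*j^2 - 7*j + 3)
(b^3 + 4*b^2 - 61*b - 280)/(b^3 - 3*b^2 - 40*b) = (b + 7)/b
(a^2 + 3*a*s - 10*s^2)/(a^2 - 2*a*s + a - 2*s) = (a + 5*s)/(a + 1)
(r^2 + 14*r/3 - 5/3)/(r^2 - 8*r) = (3*r^2 + 14*r - 5)/(3*r*(r - 8))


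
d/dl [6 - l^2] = -2*l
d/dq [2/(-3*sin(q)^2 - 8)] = 24*sin(2*q)/(19 - 3*cos(2*q))^2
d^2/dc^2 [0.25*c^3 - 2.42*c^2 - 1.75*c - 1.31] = 1.5*c - 4.84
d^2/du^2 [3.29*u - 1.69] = 0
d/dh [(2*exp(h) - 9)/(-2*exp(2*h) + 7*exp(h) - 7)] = (4*exp(2*h) - 36*exp(h) + 49)*exp(h)/(4*exp(4*h) - 28*exp(3*h) + 77*exp(2*h) - 98*exp(h) + 49)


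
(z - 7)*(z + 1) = z^2 - 6*z - 7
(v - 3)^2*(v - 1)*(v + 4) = v^4 - 3*v^3 - 13*v^2 + 51*v - 36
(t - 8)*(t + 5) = t^2 - 3*t - 40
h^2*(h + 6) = h^3 + 6*h^2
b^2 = b^2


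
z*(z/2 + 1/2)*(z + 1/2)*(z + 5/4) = z^4/2 + 11*z^3/8 + 19*z^2/16 + 5*z/16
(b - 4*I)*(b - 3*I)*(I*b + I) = I*b^3 + 7*b^2 + I*b^2 + 7*b - 12*I*b - 12*I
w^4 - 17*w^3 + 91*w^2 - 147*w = w*(w - 7)^2*(w - 3)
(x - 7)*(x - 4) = x^2 - 11*x + 28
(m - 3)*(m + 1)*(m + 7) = m^3 + 5*m^2 - 17*m - 21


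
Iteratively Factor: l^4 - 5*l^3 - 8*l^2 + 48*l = (l - 4)*(l^3 - l^2 - 12*l) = (l - 4)^2*(l^2 + 3*l) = l*(l - 4)^2*(l + 3)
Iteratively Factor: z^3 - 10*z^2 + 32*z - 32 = (z - 4)*(z^2 - 6*z + 8) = (z - 4)*(z - 2)*(z - 4)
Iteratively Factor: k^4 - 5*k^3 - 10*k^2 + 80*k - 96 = (k - 3)*(k^3 - 2*k^2 - 16*k + 32) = (k - 3)*(k - 2)*(k^2 - 16) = (k - 4)*(k - 3)*(k - 2)*(k + 4)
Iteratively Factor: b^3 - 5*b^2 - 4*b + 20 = (b + 2)*(b^2 - 7*b + 10) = (b - 2)*(b + 2)*(b - 5)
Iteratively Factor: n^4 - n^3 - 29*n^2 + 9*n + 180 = (n - 5)*(n^3 + 4*n^2 - 9*n - 36) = (n - 5)*(n + 3)*(n^2 + n - 12) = (n - 5)*(n + 3)*(n + 4)*(n - 3)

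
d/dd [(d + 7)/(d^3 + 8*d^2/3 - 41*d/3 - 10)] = 3*(-6*d^3 - 71*d^2 - 112*d + 257)/(9*d^6 + 48*d^5 - 182*d^4 - 836*d^3 + 1201*d^2 + 2460*d + 900)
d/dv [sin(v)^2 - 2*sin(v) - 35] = 2*(sin(v) - 1)*cos(v)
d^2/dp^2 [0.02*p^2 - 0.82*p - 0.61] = 0.0400000000000000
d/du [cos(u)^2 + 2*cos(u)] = -2*(cos(u) + 1)*sin(u)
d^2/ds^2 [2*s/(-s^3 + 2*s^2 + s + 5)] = 4*(s*(-3*s^2 + 4*s + 1)^2 + (3*s^2 + s*(3*s - 2) - 4*s - 1)*(-s^3 + 2*s^2 + s + 5))/(-s^3 + 2*s^2 + s + 5)^3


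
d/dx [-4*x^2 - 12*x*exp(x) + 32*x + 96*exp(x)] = -12*x*exp(x) - 8*x + 84*exp(x) + 32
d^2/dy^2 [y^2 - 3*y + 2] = 2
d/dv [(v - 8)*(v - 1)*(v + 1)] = 3*v^2 - 16*v - 1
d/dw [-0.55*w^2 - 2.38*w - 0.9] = -1.1*w - 2.38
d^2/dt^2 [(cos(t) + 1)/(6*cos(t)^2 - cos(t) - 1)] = 6*(-25*(1 - cos(t)^2)^2 - 6*cos(t)^5 + 9*cos(t)^3 - 18*cos(t)^2 + 27)/((2*cos(t) - 1)^3*(3*cos(t) + 1)^3)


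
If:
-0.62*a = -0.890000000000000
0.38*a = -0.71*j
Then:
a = 1.44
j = -0.77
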